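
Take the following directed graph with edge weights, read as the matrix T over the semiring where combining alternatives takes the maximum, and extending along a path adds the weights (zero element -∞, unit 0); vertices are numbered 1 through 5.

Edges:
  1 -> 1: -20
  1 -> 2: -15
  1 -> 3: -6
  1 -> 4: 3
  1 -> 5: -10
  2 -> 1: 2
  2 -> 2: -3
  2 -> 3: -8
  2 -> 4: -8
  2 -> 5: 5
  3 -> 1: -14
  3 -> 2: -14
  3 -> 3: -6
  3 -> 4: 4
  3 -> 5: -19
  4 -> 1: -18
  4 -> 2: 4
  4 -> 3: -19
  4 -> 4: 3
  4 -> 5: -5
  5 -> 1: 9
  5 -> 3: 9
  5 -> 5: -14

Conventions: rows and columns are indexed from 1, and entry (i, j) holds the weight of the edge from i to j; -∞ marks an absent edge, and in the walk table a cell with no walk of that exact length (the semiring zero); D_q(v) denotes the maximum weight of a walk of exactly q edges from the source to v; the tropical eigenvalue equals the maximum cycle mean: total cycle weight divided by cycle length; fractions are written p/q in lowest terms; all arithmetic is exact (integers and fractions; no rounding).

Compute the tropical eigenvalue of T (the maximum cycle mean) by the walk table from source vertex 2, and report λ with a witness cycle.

q=0: [-∞, 0, -∞, -∞, -∞]
q=1: [2, -3, -8, -8, 5]
q=2: [14, -4, 14, 5, 2]
q=3: [11, 9, 11, 18, 4]
q=4: [13, 22, 13, 21, 14]
q=5: [24, 25, 23, 24, 27]
Optimal cycle mean attained by: cycle 2->5->3->4->2, total 5 + 9 + 4 + 4, length 4.
Answer: λ = 11/2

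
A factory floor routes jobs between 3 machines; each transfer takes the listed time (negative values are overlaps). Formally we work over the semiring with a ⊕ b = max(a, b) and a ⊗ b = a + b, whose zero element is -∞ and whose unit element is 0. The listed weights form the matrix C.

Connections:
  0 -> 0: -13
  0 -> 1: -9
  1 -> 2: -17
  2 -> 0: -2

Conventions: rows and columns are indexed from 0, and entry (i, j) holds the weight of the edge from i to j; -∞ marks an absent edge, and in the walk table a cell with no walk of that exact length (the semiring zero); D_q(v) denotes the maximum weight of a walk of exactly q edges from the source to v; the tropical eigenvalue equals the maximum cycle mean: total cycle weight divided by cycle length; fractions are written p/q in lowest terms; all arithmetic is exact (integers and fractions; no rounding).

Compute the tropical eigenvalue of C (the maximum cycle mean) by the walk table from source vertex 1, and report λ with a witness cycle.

q=0: [-∞, 0, -∞]
q=1: [-∞, -∞, -17]
q=2: [-19, -∞, -∞]
q=3: [-32, -28, -∞]
Optimal cycle mean attained by: cycle 0->1->2->0, total (-9) + (-17) + (-2), length 3.
Answer: λ = -28/3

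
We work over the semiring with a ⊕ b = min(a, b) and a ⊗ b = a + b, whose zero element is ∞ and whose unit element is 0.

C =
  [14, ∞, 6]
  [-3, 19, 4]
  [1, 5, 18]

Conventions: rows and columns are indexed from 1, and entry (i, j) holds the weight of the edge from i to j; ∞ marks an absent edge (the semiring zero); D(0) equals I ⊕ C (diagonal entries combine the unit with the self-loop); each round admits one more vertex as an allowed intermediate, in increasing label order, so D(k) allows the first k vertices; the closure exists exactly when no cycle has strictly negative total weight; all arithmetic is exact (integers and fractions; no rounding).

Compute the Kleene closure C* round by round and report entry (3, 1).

D(0):
  [0, ∞, 6]
  [-3, 0, 4]
  [1, 5, 0]
D(1):
  [0, ∞, 6]
  [-3, 0, 3]
  [1, 5, 0]
D(2):
  [0, ∞, 6]
  [-3, 0, 3]
  [1, 5, 0]
D(3):
  [0, 11, 6]
  [-3, 0, 3]
  [1, 5, 0]
Answer: C*[3][1] = 1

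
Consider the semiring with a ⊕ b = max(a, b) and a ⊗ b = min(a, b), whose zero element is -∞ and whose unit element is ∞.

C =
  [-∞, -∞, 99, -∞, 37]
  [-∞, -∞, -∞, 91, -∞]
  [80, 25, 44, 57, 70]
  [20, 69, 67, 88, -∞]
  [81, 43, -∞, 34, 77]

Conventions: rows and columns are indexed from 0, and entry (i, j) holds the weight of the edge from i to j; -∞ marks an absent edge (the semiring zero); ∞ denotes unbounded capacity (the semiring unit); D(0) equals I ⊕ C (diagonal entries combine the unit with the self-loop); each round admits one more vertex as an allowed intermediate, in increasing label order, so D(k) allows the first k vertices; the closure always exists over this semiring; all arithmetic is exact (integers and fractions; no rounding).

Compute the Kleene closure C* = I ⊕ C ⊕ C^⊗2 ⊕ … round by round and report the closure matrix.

D(0):
  [∞, -∞, 99, -∞, 37]
  [-∞, ∞, -∞, 91, -∞]
  [80, 25, ∞, 57, 70]
  [20, 69, 67, ∞, -∞]
  [81, 43, -∞, 34, ∞]
D(1):
  [∞, -∞, 99, -∞, 37]
  [-∞, ∞, -∞, 91, -∞]
  [80, 25, ∞, 57, 70]
  [20, 69, 67, ∞, 20]
  [81, 43, 81, 34, ∞]
D(2):
  [∞, -∞, 99, -∞, 37]
  [-∞, ∞, -∞, 91, -∞]
  [80, 25, ∞, 57, 70]
  [20, 69, 67, ∞, 20]
  [81, 43, 81, 43, ∞]
D(3):
  [∞, 25, 99, 57, 70]
  [-∞, ∞, -∞, 91, -∞]
  [80, 25, ∞, 57, 70]
  [67, 69, 67, ∞, 67]
  [81, 43, 81, 57, ∞]
D(4):
  [∞, 57, 99, 57, 70]
  [67, ∞, 67, 91, 67]
  [80, 57, ∞, 57, 70]
  [67, 69, 67, ∞, 67]
  [81, 57, 81, 57, ∞]
D(5):
  [∞, 57, 99, 57, 70]
  [67, ∞, 67, 91, 67]
  [80, 57, ∞, 57, 70]
  [67, 69, 67, ∞, 67]
  [81, 57, 81, 57, ∞]
Answer: C* = [[∞, 57, 99, 57, 70], [67, ∞, 67, 91, 67], [80, 57, ∞, 57, 70], [67, 69, 67, ∞, 67], [81, 57, 81, 57, ∞]]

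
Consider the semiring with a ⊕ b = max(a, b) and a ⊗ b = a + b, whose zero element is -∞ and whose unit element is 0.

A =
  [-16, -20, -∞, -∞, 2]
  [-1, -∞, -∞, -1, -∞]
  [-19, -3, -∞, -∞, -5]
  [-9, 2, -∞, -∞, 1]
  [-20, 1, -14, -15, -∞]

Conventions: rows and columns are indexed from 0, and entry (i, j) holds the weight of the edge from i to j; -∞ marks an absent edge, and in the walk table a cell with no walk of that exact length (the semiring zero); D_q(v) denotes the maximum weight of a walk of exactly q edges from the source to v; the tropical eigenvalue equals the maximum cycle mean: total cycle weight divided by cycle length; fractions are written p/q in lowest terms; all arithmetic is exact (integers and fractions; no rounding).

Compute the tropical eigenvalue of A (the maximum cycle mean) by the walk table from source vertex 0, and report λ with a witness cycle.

q=0: [0, -∞, -∞, -∞, -∞]
q=1: [-16, -20, -∞, -∞, 2]
q=2: [-18, 3, -12, -13, -14]
q=3: [2, -11, -28, 2, -12]
q=4: [-7, 4, -26, -12, 4]
q=5: [3, 5, -10, 3, -5]
Optimal cycle mean attained by: cycle 0->4->1->0, total 2 + 1 + (-1), length 3.
Answer: λ = 2/3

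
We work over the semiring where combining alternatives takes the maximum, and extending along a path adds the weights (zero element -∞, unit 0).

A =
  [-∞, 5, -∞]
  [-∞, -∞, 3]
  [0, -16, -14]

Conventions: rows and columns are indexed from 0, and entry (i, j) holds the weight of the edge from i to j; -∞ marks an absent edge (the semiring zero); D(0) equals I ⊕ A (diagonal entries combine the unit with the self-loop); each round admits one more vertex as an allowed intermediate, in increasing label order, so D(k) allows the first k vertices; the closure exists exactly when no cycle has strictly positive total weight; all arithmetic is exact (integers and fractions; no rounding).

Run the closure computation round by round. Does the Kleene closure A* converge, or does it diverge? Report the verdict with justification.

D(0):
  [0, 5, -∞]
  [-∞, 0, 3]
  [0, -16, 0]
D(1):
  [0, 5, -∞]
  [-∞, 0, 3]
  [0, 5, 0]
Detection: at round 2, diagonal entry (2, 2) turns strictly positive.
Key observation: the cycle 2->0->1->2 has total weight 0 + 5 + 3, which is strictly positive.
Answer: DIVERGES — positive cycle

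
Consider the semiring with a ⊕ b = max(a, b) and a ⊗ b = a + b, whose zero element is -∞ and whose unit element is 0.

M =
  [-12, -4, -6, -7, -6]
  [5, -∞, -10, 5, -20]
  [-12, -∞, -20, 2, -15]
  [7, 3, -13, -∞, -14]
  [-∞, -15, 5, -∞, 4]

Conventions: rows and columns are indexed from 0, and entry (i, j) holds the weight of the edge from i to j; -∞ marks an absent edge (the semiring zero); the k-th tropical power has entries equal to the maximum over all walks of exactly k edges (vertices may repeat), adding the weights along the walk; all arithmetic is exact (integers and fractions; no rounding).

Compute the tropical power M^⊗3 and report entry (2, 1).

M^⊗2:
  [1, -4, -1, 1, -2]
  [12, 8, -1, -2, -1]
  [9, 5, -10, -18, -11]
  [8, 3, 1, 8, 1]
  [-7, -11, 9, 7, 8]
M^⊗3:
  [8, 4, 3, 1, 2]
  [13, 8, 6, 13, 6]
  [10, 5, 3, 10, 3]
  [15, 11, 6, 8, 5]
  [14, 10, 13, 11, 12]
Key observation: the optimum is the walk 2->3->0->1, with weight 2 + 7 + (-4) = 5.
Optimal value attained by: walk 2->3->0->1.
Answer: (M^⊗3)[2][1] = 5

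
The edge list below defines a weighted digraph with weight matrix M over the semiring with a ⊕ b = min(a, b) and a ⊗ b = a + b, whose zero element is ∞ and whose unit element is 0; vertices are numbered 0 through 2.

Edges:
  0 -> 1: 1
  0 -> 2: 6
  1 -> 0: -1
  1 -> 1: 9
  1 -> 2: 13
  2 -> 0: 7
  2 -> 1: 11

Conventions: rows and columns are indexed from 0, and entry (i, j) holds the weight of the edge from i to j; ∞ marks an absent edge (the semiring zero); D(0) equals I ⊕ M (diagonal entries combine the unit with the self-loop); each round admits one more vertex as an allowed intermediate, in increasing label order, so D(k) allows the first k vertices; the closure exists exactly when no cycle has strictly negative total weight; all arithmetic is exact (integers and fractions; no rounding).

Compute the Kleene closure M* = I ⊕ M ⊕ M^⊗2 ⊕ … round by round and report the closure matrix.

D(0):
  [0, 1, 6]
  [-1, 0, 13]
  [7, 11, 0]
D(1):
  [0, 1, 6]
  [-1, 0, 5]
  [7, 8, 0]
D(2):
  [0, 1, 6]
  [-1, 0, 5]
  [7, 8, 0]
D(3):
  [0, 1, 6]
  [-1, 0, 5]
  [7, 8, 0]
Answer: M* = [[0, 1, 6], [-1, 0, 5], [7, 8, 0]]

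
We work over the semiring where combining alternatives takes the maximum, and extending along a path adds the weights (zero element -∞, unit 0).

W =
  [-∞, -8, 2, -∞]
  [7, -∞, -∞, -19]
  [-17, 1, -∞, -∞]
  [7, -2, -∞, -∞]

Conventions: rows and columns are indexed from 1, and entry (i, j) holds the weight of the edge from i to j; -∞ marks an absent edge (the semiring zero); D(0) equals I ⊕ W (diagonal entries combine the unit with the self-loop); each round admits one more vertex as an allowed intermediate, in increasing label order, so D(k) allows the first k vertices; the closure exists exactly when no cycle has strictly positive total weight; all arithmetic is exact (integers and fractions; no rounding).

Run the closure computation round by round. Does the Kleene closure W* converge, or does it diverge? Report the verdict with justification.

D(0):
  [0, -8, 2, -∞]
  [7, 0, -∞, -19]
  [-17, 1, 0, -∞]
  [7, -2, -∞, 0]
D(1):
  [0, -8, 2, -∞]
  [7, 0, 9, -19]
  [-17, 1, 0, -∞]
  [7, -1, 9, 0]
Detection: at round 2, diagonal entry (3, 3) turns strictly positive.
Key observation: the cycle 3->2->1->3 has total weight 1 + 7 + 2, which is strictly positive.
Answer: DIVERGES — positive cycle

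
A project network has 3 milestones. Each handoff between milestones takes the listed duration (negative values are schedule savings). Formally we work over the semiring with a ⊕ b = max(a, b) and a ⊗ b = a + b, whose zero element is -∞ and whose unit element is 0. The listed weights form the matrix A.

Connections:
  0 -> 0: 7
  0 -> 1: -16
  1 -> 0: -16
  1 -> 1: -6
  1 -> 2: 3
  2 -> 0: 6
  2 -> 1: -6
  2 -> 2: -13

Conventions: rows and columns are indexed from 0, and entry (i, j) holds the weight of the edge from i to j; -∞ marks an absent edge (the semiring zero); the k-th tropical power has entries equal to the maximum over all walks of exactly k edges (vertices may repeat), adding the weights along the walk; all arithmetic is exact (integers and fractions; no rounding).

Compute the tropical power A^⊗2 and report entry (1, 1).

A^⊗2:
  [14, -9, -13]
  [9, -3, -3]
  [13, -10, -3]
Key observation: the optimum is the walk 1->2->1, with weight 3 + (-6) = -3.
Optimal value attained by: walk 1->2->1.
Answer: (A^⊗2)[1][1] = -3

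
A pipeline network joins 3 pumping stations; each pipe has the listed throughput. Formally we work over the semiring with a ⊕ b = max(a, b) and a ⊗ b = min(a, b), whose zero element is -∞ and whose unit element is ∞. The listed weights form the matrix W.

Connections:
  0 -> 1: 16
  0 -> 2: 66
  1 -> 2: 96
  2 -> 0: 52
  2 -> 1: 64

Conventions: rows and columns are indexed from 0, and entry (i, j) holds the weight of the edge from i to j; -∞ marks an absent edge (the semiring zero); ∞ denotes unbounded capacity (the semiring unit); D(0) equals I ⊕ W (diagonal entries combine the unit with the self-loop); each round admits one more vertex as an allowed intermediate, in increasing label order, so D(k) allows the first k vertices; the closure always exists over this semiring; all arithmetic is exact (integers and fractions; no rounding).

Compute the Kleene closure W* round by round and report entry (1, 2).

D(0):
  [∞, 16, 66]
  [-∞, ∞, 96]
  [52, 64, ∞]
D(1):
  [∞, 16, 66]
  [-∞, ∞, 96]
  [52, 64, ∞]
D(2):
  [∞, 16, 66]
  [-∞, ∞, 96]
  [52, 64, ∞]
D(3):
  [∞, 64, 66]
  [52, ∞, 96]
  [52, 64, ∞]
Answer: W*[1][2] = 96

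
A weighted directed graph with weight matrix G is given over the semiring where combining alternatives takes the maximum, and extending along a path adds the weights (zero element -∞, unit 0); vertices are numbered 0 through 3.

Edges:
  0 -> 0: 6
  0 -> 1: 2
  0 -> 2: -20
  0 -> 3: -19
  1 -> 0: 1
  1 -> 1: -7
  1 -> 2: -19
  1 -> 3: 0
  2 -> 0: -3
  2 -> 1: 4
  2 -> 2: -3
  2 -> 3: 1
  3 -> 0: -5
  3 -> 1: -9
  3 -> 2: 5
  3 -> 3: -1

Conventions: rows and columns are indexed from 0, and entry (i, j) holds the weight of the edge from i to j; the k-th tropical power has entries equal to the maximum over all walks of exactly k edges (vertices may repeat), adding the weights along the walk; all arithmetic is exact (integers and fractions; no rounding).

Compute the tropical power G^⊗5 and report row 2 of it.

G^⊗2:
  [12, 8, -14, 2]
  [7, 3, 5, -1]
  [5, 1, 6, 4]
  [2, 9, 4, 6]
G^⊗3:
  [18, 14, 7, 8]
  [13, 9, 4, 6]
  [11, 10, 9, 7]
  [10, 8, 11, 9]
G^⊗4:
  [24, 20, 13, 14]
  [19, 15, 11, 9]
  [17, 13, 12, 10]
  [16, 15, 14, 12]
G^⊗5:
  [30, 26, 19, 20]
  [25, 21, 14, 15]
  [23, 19, 15, 13]
  [22, 18, 17, 15]
Answer: row 2 of G^⊗5 = [23, 19, 15, 13]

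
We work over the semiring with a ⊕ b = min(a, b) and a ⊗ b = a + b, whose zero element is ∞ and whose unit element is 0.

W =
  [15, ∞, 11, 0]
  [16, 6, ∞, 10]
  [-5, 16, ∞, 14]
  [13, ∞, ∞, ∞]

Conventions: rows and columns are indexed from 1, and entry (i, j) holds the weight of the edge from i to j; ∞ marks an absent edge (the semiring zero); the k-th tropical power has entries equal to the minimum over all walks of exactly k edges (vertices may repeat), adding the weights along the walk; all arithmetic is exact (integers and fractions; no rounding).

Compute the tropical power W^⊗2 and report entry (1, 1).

W^⊗2:
  [6, 27, 26, 15]
  [22, 12, 27, 16]
  [10, 22, 6, -5]
  [28, ∞, 24, 13]
Key observation: the optimum is the walk 1->3->1, with weight 11 + (-5) = 6.
Optimal value attained by: walk 1->3->1.
Answer: (W^⊗2)[1][1] = 6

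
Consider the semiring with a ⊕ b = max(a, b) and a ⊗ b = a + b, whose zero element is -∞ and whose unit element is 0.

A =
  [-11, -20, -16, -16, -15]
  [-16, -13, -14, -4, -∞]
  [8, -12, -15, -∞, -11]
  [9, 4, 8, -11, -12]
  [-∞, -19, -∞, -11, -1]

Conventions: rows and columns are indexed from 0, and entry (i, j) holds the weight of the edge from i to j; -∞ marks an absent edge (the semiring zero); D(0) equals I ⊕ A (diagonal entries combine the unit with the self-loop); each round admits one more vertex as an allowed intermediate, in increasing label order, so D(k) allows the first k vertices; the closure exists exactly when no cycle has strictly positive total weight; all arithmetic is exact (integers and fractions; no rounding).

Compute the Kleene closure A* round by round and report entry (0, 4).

D(0):
  [0, -20, -16, -16, -15]
  [-16, 0, -14, -4, -∞]
  [8, -12, 0, -∞, -11]
  [9, 4, 8, 0, -12]
  [-∞, -19, -∞, -11, 0]
D(1):
  [0, -20, -16, -16, -15]
  [-16, 0, -14, -4, -31]
  [8, -12, 0, -8, -7]
  [9, 4, 8, 0, -6]
  [-∞, -19, -∞, -11, 0]
D(2):
  [0, -20, -16, -16, -15]
  [-16, 0, -14, -4, -31]
  [8, -12, 0, -8, -7]
  [9, 4, 8, 0, -6]
  [-35, -19, -33, -11, 0]
D(3):
  [0, -20, -16, -16, -15]
  [-6, 0, -14, -4, -21]
  [8, -12, 0, -8, -7]
  [16, 4, 8, 0, 1]
  [-25, -19, -33, -11, 0]
D(4):
  [0, -12, -8, -16, -15]
  [12, 0, 4, -4, -3]
  [8, -4, 0, -8, -7]
  [16, 4, 8, 0, 1]
  [5, -7, -3, -11, 0]
D(5):
  [0, -12, -8, -16, -15]
  [12, 0, 4, -4, -3]
  [8, -4, 0, -8, -7]
  [16, 4, 8, 0, 1]
  [5, -7, -3, -11, 0]
Answer: A*[0][4] = -15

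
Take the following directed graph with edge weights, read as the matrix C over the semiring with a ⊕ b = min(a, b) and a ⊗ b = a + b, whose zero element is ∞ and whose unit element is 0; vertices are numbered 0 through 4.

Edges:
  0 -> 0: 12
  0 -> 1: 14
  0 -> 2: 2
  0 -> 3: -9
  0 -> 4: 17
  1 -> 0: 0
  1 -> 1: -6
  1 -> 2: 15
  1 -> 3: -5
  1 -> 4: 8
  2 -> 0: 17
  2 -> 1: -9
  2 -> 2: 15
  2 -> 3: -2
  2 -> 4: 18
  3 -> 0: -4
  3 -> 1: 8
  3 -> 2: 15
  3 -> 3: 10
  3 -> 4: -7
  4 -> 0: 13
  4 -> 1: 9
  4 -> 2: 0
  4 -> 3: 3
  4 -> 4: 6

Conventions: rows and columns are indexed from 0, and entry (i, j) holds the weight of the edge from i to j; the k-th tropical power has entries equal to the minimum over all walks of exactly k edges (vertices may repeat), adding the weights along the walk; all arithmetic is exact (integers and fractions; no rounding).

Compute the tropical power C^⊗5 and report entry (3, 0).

C^⊗2:
  [-13, -7, 6, 0, -16]
  [-9, -12, 2, -11, -12]
  [-9, -15, 6, -14, -9]
  [6, 2, -7, -13, -1]
  [-1, -9, 6, -2, -4]
C^⊗3:
  [-7, -13, -16, -22, -10]
  [-15, -18, -12, -18, -18]
  [-18, -21, -9, -20, -21]
  [-17, -16, -1, -9, -20]
  [-9, -15, -4, -14, -9]
C^⊗4:
  [-26, -25, -10, -18, -29]
  [-22, -24, -18, -24, -25]
  [-24, -27, -21, -27, -27]
  [-16, -22, -20, -26, -16]
  [-18, -21, -9, -20, -21]
C^⊗5:
  [-25, -31, -29, -35, -25]
  [-28, -30, -25, -31, -31]
  [-31, -33, -27, -33, -34]
  [-30, -29, -16, -27, -33]
  [-24, -27, -21, -27, -27]
Key observation: the optimum is the walk 3->0->3->0->3->0, with weight (-4) + (-9) + (-4) + (-9) + (-4) = -30.
Optimal value attained by: walk 3->0->3->0->3->0.
Answer: (C^⊗5)[3][0] = -30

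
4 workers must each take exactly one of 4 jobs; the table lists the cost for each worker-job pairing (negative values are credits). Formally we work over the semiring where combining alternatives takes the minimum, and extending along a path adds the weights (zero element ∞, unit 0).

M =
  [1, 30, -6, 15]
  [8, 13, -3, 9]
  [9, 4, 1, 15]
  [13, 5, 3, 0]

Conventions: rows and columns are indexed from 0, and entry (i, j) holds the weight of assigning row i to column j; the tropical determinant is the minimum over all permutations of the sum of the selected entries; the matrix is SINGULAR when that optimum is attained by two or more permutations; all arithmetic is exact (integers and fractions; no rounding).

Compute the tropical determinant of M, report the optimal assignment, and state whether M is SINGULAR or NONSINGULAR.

σ = (0, 1, 2, 3): 1 + 13 + 1 + 0 = 15
σ = (0, 1, 3, 2): 1 + 13 + 15 + 3 = 32
σ = (0, 2, 1, 3): 1 + (-3) + 4 + 0 = 2
σ = (0, 2, 3, 1): 1 + (-3) + 15 + 5 = 18
σ = (0, 3, 1, 2): 1 + 9 + 4 + 3 = 17
σ = (0, 3, 2, 1): 1 + 9 + 1 + 5 = 16
σ = (1, 0, 2, 3): 30 + 8 + 1 + 0 = 39
σ = (1, 0, 3, 2): 30 + 8 + 15 + 3 = 56
σ = (1, 2, 0, 3): 30 + (-3) + 9 + 0 = 36
σ = (1, 2, 3, 0): 30 + (-3) + 15 + 13 = 55
σ = (1, 3, 0, 2): 30 + 9 + 9 + 3 = 51
σ = (1, 3, 2, 0): 30 + 9 + 1 + 13 = 53
σ = (2, 0, 1, 3): (-6) + 8 + 4 + 0 = 6
σ = (2, 0, 3, 1): (-6) + 8 + 15 + 5 = 22
σ = (2, 1, 0, 3): (-6) + 13 + 9 + 0 = 16
σ = (2, 1, 3, 0): (-6) + 13 + 15 + 13 = 35
σ = (2, 3, 0, 1): (-6) + 9 + 9 + 5 = 17
σ = (2, 3, 1, 0): (-6) + 9 + 4 + 13 = 20
σ = (3, 0, 1, 2): 15 + 8 + 4 + 3 = 30
σ = (3, 0, 2, 1): 15 + 8 + 1 + 5 = 29
σ = (3, 1, 0, 2): 15 + 13 + 9 + 3 = 40
σ = (3, 1, 2, 0): 15 + 13 + 1 + 13 = 42
σ = (3, 2, 0, 1): 15 + (-3) + 9 + 5 = 26
σ = (3, 2, 1, 0): 15 + (-3) + 4 + 13 = 29
Optimal value attained by: σ = (0, 2, 1, 3).
Answer: det⊕(M) = 2; verdict: NONSINGULAR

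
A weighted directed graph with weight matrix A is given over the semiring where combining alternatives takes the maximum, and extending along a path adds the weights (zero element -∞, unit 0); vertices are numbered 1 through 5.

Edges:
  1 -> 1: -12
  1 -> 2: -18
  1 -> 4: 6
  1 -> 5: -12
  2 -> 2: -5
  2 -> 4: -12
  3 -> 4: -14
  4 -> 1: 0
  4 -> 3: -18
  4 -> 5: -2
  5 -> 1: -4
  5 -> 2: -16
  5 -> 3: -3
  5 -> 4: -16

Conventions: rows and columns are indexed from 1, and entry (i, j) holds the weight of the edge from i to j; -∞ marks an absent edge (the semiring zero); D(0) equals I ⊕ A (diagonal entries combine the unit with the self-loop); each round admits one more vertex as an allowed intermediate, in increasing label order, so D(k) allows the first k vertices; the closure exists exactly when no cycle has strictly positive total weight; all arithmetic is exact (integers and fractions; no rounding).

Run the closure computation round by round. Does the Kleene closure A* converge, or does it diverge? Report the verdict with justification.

D(0):
  [0, -18, -∞, 6, -12]
  [-∞, 0, -∞, -12, -∞]
  [-∞, -∞, 0, -14, -∞]
  [0, -∞, -18, 0, -2]
  [-4, -16, -3, -16, 0]
Detection: at round 1, diagonal entry (4, 4) turns strictly positive.
Key observation: the cycle 4->1->4 has total weight 0 + 6, which is strictly positive.
Answer: DIVERGES — positive cycle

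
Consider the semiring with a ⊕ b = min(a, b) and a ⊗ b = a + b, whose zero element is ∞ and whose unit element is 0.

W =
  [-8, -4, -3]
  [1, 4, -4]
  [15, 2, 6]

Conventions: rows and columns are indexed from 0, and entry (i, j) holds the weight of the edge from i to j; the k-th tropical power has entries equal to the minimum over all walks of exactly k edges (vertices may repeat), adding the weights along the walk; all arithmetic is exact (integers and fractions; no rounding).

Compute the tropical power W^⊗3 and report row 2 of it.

W^⊗2:
  [-16, -12, -11]
  [-7, -3, -2]
  [3, 6, -2]
W^⊗3:
  [-24, -20, -19]
  [-15, -11, -10]
  [-5, -1, 0]
Answer: row 2 of W^⊗3 = [-5, -1, 0]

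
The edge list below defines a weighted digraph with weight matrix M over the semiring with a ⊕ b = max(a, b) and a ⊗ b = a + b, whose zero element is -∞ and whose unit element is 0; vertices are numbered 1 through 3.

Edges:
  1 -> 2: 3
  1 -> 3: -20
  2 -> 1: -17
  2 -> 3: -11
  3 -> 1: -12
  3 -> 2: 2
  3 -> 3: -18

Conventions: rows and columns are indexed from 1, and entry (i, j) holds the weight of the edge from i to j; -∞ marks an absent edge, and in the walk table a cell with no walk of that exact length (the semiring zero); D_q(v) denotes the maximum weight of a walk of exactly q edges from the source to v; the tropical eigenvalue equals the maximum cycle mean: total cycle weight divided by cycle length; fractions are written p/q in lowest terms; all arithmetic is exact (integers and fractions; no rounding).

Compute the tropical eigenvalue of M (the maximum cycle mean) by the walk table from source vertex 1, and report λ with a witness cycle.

q=0: [0, -∞, -∞]
q=1: [-∞, 3, -20]
q=2: [-14, -18, -8]
q=3: [-20, -6, -26]
Optimal cycle mean attained by: cycle 2->3->2, total (-11) + 2, length 2.
Answer: λ = -9/2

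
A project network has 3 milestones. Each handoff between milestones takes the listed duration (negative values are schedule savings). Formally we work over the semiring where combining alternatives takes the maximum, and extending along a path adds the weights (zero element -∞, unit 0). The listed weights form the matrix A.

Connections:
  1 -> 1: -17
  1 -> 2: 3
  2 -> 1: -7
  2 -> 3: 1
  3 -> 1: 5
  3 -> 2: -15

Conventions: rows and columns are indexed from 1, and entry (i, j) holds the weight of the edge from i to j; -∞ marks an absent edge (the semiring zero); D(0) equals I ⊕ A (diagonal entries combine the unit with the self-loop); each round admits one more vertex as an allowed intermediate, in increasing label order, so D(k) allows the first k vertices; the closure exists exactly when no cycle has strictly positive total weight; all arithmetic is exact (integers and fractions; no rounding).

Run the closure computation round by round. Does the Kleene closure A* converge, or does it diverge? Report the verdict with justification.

D(0):
  [0, 3, -∞]
  [-7, 0, 1]
  [5, -15, 0]
D(1):
  [0, 3, -∞]
  [-7, 0, 1]
  [5, 8, 0]
Detection: at round 2, diagonal entry (3, 3) turns strictly positive.
Key observation: the cycle 3->1->2->3 has total weight 5 + 3 + 1, which is strictly positive.
Answer: DIVERGES — positive cycle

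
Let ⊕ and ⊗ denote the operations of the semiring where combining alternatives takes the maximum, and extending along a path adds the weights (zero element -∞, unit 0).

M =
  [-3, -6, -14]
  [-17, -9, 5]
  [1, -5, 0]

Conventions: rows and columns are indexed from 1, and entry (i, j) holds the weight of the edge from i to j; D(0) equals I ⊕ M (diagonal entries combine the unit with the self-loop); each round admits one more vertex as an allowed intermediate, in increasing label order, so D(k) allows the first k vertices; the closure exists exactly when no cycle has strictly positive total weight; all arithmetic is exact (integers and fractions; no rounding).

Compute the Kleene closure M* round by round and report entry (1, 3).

D(0):
  [0, -6, -14]
  [-17, 0, 5]
  [1, -5, 0]
D(1):
  [0, -6, -14]
  [-17, 0, 5]
  [1, -5, 0]
D(2):
  [0, -6, -1]
  [-17, 0, 5]
  [1, -5, 0]
D(3):
  [0, -6, -1]
  [6, 0, 5]
  [1, -5, 0]
Answer: M*[1][3] = -1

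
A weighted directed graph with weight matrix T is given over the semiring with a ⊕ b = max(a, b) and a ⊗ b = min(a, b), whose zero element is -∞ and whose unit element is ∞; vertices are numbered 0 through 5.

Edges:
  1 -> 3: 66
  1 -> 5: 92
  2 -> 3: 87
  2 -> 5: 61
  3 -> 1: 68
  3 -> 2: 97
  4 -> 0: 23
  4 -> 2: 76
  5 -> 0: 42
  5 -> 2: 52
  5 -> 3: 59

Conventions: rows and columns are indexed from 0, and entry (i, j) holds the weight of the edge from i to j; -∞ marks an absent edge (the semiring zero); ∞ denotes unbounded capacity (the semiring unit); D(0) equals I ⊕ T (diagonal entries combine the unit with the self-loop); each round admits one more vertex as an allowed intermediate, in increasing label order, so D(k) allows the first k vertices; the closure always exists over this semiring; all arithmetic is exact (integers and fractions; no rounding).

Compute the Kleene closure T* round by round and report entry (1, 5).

D(0):
  [∞, -∞, -∞, -∞, -∞, -∞]
  [-∞, ∞, -∞, 66, -∞, 92]
  [-∞, -∞, ∞, 87, -∞, 61]
  [-∞, 68, 97, ∞, -∞, -∞]
  [23, -∞, 76, -∞, ∞, -∞]
  [42, -∞, 52, 59, -∞, ∞]
D(1):
  [∞, -∞, -∞, -∞, -∞, -∞]
  [-∞, ∞, -∞, 66, -∞, 92]
  [-∞, -∞, ∞, 87, -∞, 61]
  [-∞, 68, 97, ∞, -∞, -∞]
  [23, -∞, 76, -∞, ∞, -∞]
  [42, -∞, 52, 59, -∞, ∞]
D(2):
  [∞, -∞, -∞, -∞, -∞, -∞]
  [-∞, ∞, -∞, 66, -∞, 92]
  [-∞, -∞, ∞, 87, -∞, 61]
  [-∞, 68, 97, ∞, -∞, 68]
  [23, -∞, 76, -∞, ∞, -∞]
  [42, -∞, 52, 59, -∞, ∞]
D(3):
  [∞, -∞, -∞, -∞, -∞, -∞]
  [-∞, ∞, -∞, 66, -∞, 92]
  [-∞, -∞, ∞, 87, -∞, 61]
  [-∞, 68, 97, ∞, -∞, 68]
  [23, -∞, 76, 76, ∞, 61]
  [42, -∞, 52, 59, -∞, ∞]
D(4):
  [∞, -∞, -∞, -∞, -∞, -∞]
  [-∞, ∞, 66, 66, -∞, 92]
  [-∞, 68, ∞, 87, -∞, 68]
  [-∞, 68, 97, ∞, -∞, 68]
  [23, 68, 76, 76, ∞, 68]
  [42, 59, 59, 59, -∞, ∞]
D(5):
  [∞, -∞, -∞, -∞, -∞, -∞]
  [-∞, ∞, 66, 66, -∞, 92]
  [-∞, 68, ∞, 87, -∞, 68]
  [-∞, 68, 97, ∞, -∞, 68]
  [23, 68, 76, 76, ∞, 68]
  [42, 59, 59, 59, -∞, ∞]
D(6):
  [∞, -∞, -∞, -∞, -∞, -∞]
  [42, ∞, 66, 66, -∞, 92]
  [42, 68, ∞, 87, -∞, 68]
  [42, 68, 97, ∞, -∞, 68]
  [42, 68, 76, 76, ∞, 68]
  [42, 59, 59, 59, -∞, ∞]
Answer: T*[1][5] = 92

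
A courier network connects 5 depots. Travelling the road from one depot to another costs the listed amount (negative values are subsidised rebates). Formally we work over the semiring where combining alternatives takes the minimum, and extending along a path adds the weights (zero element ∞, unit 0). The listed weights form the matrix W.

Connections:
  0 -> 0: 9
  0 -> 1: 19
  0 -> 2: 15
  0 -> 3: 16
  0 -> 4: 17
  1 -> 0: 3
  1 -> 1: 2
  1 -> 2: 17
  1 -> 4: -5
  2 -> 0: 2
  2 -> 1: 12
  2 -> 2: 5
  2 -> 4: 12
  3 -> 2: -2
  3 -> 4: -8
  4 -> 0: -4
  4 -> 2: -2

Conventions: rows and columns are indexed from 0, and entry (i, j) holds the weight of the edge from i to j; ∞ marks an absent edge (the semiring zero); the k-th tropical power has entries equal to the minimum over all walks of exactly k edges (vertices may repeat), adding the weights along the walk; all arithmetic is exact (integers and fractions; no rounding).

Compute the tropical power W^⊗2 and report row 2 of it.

W^⊗2:
  [13, 21, 14, 25, 8]
  [-9, 4, -7, 19, -3]
  [7, 14, 10, 18, 7]
  [-12, 10, -10, ∞, 10]
  [0, 10, 3, 12, 10]
Answer: row 2 of W^⊗2 = [7, 14, 10, 18, 7]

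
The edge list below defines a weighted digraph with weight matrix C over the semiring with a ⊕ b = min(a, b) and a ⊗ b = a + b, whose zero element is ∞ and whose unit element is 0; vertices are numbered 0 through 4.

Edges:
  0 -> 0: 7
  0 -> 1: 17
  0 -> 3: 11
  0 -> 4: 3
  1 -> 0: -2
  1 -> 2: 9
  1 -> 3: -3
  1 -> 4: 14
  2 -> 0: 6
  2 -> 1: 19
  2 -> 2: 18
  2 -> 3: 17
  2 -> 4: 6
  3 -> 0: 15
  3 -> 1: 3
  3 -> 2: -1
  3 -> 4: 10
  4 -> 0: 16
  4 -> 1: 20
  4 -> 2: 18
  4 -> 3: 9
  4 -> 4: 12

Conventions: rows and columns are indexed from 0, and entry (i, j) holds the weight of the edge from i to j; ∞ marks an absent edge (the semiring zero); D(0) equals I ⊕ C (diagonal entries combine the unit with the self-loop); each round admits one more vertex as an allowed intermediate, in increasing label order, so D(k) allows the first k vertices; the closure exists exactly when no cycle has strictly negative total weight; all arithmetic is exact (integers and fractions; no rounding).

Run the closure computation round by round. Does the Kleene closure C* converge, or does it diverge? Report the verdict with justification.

D(0):
  [0, 17, ∞, 11, 3]
  [-2, 0, 9, -3, 14]
  [6, 19, 0, 17, 6]
  [15, 3, -1, 0, 10]
  [16, 20, 18, 9, 0]
D(1):
  [0, 17, ∞, 11, 3]
  [-2, 0, 9, -3, 1]
  [6, 19, 0, 17, 6]
  [15, 3, -1, 0, 10]
  [16, 20, 18, 9, 0]
D(2):
  [0, 17, 26, 11, 3]
  [-2, 0, 9, -3, 1]
  [6, 19, 0, 16, 6]
  [1, 3, -1, 0, 4]
  [16, 20, 18, 9, 0]
D(3):
  [0, 17, 26, 11, 3]
  [-2, 0, 9, -3, 1]
  [6, 19, 0, 16, 6]
  [1, 3, -1, 0, 4]
  [16, 20, 18, 9, 0]
D(4):
  [0, 14, 10, 11, 3]
  [-2, 0, -4, -3, 1]
  [6, 19, 0, 16, 6]
  [1, 3, -1, 0, 4]
  [10, 12, 8, 9, 0]
D(5):
  [0, 14, 10, 11, 3]
  [-2, 0, -4, -3, 1]
  [6, 18, 0, 15, 6]
  [1, 3, -1, 0, 4]
  [10, 12, 8, 9, 0]
Key observation: every diagonal entry stays at the unit through all rounds, so no improving cycle exists.
Answer: CONVERGES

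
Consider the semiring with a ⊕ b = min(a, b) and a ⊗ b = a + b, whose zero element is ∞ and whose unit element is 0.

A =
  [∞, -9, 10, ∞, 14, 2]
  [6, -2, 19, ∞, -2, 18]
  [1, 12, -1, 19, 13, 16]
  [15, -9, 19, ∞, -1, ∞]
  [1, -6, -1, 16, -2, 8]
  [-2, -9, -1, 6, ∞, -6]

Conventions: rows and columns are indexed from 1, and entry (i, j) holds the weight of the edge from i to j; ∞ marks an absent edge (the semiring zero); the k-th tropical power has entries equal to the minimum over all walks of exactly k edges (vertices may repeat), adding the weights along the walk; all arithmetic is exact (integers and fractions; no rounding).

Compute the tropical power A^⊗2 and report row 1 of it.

A^⊗2:
  [-3, -11, 1, 8, -11, -4]
  [-1, -8, -3, 14, -4, 6]
  [0, -8, -2, 18, 10, 3]
  [-3, -11, -2, 15, -11, 7]
  [-1, -8, -3, 14, -8, 2]
  [-8, -15, -7, 0, -11, -12]
Answer: row 1 of A^⊗2 = [-3, -11, 1, 8, -11, -4]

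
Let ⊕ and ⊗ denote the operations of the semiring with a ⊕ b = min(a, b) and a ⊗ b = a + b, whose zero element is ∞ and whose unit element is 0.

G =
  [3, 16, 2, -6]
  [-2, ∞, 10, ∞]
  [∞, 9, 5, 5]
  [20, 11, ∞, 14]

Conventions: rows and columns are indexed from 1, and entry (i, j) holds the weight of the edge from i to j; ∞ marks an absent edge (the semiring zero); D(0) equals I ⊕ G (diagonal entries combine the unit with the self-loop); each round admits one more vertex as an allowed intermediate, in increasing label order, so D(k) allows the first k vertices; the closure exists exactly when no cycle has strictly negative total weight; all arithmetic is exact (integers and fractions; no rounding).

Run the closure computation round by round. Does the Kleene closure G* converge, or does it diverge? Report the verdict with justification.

D(0):
  [0, 16, 2, -6]
  [-2, 0, 10, ∞]
  [∞, 9, 0, 5]
  [20, 11, ∞, 0]
D(1):
  [0, 16, 2, -6]
  [-2, 0, 0, -8]
  [∞, 9, 0, 5]
  [20, 11, 22, 0]
D(2):
  [0, 16, 2, -6]
  [-2, 0, 0, -8]
  [7, 9, 0, 1]
  [9, 11, 11, 0]
D(3):
  [0, 11, 2, -6]
  [-2, 0, 0, -8]
  [7, 9, 0, 1]
  [9, 11, 11, 0]
D(4):
  [0, 5, 2, -6]
  [-2, 0, 0, -8]
  [7, 9, 0, 1]
  [9, 11, 11, 0]
Key observation: every diagonal entry stays at the unit through all rounds, so no improving cycle exists.
Answer: CONVERGES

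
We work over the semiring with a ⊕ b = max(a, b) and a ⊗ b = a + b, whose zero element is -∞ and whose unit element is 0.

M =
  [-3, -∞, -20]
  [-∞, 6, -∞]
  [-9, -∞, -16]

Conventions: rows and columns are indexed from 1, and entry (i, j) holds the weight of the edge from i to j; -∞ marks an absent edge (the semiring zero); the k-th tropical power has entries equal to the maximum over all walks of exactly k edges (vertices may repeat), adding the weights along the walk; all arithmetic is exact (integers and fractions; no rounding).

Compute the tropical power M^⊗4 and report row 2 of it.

M^⊗2:
  [-6, -∞, -23]
  [-∞, 12, -∞]
  [-12, -∞, -29]
M^⊗3:
  [-9, -∞, -26]
  [-∞, 18, -∞]
  [-15, -∞, -32]
M^⊗4:
  [-12, -∞, -29]
  [-∞, 24, -∞]
  [-18, -∞, -35]
Answer: row 2 of M^⊗4 = [-∞, 24, -∞]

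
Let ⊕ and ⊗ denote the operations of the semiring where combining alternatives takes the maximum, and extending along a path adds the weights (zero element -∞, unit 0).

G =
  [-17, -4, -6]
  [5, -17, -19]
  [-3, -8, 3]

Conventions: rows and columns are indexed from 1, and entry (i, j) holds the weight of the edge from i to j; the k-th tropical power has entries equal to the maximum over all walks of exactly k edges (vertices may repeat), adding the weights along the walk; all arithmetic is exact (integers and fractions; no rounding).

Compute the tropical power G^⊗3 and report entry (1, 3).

G^⊗2:
  [1, -14, -3]
  [-12, 1, -1]
  [0, -5, 6]
G^⊗3:
  [-6, -3, 0]
  [6, -9, 2]
  [3, -2, 9]
Key observation: the optimum is the walk 1->3->3->3, with weight (-6) + 3 + 3 = 0.
Optimal value attained by: walk 1->3->3->3.
Answer: (G^⊗3)[1][3] = 0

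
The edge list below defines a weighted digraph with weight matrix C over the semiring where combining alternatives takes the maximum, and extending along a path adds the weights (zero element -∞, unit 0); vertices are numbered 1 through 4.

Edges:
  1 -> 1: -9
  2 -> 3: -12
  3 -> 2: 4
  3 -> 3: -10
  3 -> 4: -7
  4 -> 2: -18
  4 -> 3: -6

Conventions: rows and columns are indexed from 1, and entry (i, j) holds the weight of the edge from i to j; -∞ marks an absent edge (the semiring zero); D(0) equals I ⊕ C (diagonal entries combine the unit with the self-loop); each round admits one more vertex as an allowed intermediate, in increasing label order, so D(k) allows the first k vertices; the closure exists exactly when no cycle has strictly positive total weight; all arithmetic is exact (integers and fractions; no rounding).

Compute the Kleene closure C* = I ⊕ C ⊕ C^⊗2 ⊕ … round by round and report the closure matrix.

D(0):
  [0, -∞, -∞, -∞]
  [-∞, 0, -12, -∞]
  [-∞, 4, 0, -7]
  [-∞, -18, -6, 0]
D(1):
  [0, -∞, -∞, -∞]
  [-∞, 0, -12, -∞]
  [-∞, 4, 0, -7]
  [-∞, -18, -6, 0]
D(2):
  [0, -∞, -∞, -∞]
  [-∞, 0, -12, -∞]
  [-∞, 4, 0, -7]
  [-∞, -18, -6, 0]
D(3):
  [0, -∞, -∞, -∞]
  [-∞, 0, -12, -19]
  [-∞, 4, 0, -7]
  [-∞, -2, -6, 0]
D(4):
  [0, -∞, -∞, -∞]
  [-∞, 0, -12, -19]
  [-∞, 4, 0, -7]
  [-∞, -2, -6, 0]
Answer: C* = [[0, -∞, -∞, -∞], [-∞, 0, -12, -19], [-∞, 4, 0, -7], [-∞, -2, -6, 0]]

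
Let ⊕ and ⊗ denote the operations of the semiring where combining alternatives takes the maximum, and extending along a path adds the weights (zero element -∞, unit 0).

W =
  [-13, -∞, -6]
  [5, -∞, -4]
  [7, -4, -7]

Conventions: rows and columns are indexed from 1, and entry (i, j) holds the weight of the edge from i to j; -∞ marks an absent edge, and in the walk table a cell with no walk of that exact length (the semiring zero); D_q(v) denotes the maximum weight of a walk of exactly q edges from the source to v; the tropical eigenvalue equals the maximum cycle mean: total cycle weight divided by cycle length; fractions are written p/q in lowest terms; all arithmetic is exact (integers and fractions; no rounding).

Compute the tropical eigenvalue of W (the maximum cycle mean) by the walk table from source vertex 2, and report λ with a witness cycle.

q=0: [-∞, 0, -∞]
q=1: [5, -∞, -4]
q=2: [3, -8, -1]
q=3: [6, -5, -3]
Optimal cycle mean attained by: cycle 1->3->1, total (-6) + 7, length 2.
Answer: λ = 1/2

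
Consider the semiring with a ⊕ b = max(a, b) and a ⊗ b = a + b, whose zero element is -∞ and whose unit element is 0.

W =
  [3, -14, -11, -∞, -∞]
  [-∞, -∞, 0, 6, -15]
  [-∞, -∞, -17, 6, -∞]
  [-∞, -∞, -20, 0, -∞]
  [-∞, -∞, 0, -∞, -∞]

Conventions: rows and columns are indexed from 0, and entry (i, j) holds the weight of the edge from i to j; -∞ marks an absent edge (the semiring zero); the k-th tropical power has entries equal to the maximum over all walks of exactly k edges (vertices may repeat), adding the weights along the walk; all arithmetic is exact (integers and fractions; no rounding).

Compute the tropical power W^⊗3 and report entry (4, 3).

W^⊗2:
  [6, -11, -8, -5, -29]
  [-∞, -∞, -14, 6, -∞]
  [-∞, -∞, -14, 6, -∞]
  [-∞, -∞, -20, 0, -∞]
  [-∞, -∞, -17, 6, -∞]
W^⊗3:
  [9, -8, -5, -2, -26]
  [-∞, -∞, -14, 6, -∞]
  [-∞, -∞, -14, 6, -∞]
  [-∞, -∞, -20, 0, -∞]
  [-∞, -∞, -14, 6, -∞]
Key observation: the optimum is the walk 4->2->3->3, with weight 0 + 6 + 0 = 6.
Optimal value attained by: walk 4->2->3->3.
Answer: (W^⊗3)[4][3] = 6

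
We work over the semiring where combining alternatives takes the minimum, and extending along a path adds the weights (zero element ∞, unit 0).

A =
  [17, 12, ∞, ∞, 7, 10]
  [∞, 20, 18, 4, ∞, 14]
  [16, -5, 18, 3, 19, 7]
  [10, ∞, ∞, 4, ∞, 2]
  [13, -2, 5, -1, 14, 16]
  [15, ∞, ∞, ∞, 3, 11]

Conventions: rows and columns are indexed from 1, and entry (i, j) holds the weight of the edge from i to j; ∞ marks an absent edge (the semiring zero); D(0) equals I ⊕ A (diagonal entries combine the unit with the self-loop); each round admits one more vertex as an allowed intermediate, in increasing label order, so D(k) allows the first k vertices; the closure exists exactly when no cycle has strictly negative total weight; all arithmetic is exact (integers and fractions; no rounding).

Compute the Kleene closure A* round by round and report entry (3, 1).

D(0):
  [0, 12, ∞, ∞, 7, 10]
  [∞, 0, 18, 4, ∞, 14]
  [16, -5, 0, 3, 19, 7]
  [10, ∞, ∞, 0, ∞, 2]
  [13, -2, 5, -1, 0, 16]
  [15, ∞, ∞, ∞, 3, 0]
D(1):
  [0, 12, ∞, ∞, 7, 10]
  [∞, 0, 18, 4, ∞, 14]
  [16, -5, 0, 3, 19, 7]
  [10, 22, ∞, 0, 17, 2]
  [13, -2, 5, -1, 0, 16]
  [15, 27, ∞, ∞, 3, 0]
D(2):
  [0, 12, 30, 16, 7, 10]
  [∞, 0, 18, 4, ∞, 14]
  [16, -5, 0, -1, 19, 7]
  [10, 22, 40, 0, 17, 2]
  [13, -2, 5, -1, 0, 12]
  [15, 27, 45, 31, 3, 0]
D(3):
  [0, 12, 30, 16, 7, 10]
  [34, 0, 18, 4, 37, 14]
  [16, -5, 0, -1, 19, 7]
  [10, 22, 40, 0, 17, 2]
  [13, -2, 5, -1, 0, 12]
  [15, 27, 45, 31, 3, 0]
D(4):
  [0, 12, 30, 16, 7, 10]
  [14, 0, 18, 4, 21, 6]
  [9, -5, 0, -1, 16, 1]
  [10, 22, 40, 0, 17, 2]
  [9, -2, 5, -1, 0, 1]
  [15, 27, 45, 31, 3, 0]
D(5):
  [0, 5, 12, 6, 7, 8]
  [14, 0, 18, 4, 21, 6]
  [9, -5, 0, -1, 16, 1]
  [10, 15, 22, 0, 17, 2]
  [9, -2, 5, -1, 0, 1]
  [12, 1, 8, 2, 3, 0]
D(6):
  [0, 5, 12, 6, 7, 8]
  [14, 0, 14, 4, 9, 6]
  [9, -5, 0, -1, 4, 1]
  [10, 3, 10, 0, 5, 2]
  [9, -2, 5, -1, 0, 1]
  [12, 1, 8, 2, 3, 0]
Answer: A*[3][1] = 9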